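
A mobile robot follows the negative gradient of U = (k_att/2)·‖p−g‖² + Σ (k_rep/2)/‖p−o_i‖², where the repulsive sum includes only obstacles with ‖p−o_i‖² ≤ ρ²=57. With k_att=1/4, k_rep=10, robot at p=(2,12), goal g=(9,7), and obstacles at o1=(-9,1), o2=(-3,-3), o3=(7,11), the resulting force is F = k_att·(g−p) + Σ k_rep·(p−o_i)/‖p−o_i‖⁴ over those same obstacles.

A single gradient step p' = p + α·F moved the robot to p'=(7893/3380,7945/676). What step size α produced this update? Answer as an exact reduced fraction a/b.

α = 1/5

F_att = 1/4·(g−p) = 1/4·(7,-5) = (1.7500,-1.2500)
o1: d²=242 > ρ²=57 → inactive
o2: d²=250 > ρ²=57 → inactive
o3: d²=26 ≤ ρ²=57; F_rep = 10·(-5,1)/26² = (-0.0740,0.0148)
F = F_att + ΣF_rep = (1.6760,-1.2352)
Δp = p'−p = (0.3352,-0.2470); α = Δx/Fx = (1133/3380) / (1133/676) = 1/5
check: Δy/Fy = (-167/676) / (-835/676) = 1/5 ✓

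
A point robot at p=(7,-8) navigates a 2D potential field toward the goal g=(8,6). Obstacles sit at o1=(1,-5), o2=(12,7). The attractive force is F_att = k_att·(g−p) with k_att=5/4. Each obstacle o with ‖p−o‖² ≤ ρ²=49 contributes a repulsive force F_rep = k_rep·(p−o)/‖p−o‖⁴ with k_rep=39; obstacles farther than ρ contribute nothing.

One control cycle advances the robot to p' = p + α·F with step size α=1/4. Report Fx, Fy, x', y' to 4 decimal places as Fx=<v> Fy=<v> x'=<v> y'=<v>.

Fx=1.3656 Fy=17.4422 x'=7.3414 y'=-3.6394

F_att = 5/4·(g−p) = 5/4·(1,14) = (1.2500,17.5000)
o1: d²=45 ≤ ρ²=49; F_rep = 39·(6,-3)/45² = (0.1156,-0.0578)
o2: d²=250 > ρ²=49 → inactive
F = F_att + ΣF_rep = (1.3656,17.4422)
p' = p + 1/4·F = (7.3414,-3.6394)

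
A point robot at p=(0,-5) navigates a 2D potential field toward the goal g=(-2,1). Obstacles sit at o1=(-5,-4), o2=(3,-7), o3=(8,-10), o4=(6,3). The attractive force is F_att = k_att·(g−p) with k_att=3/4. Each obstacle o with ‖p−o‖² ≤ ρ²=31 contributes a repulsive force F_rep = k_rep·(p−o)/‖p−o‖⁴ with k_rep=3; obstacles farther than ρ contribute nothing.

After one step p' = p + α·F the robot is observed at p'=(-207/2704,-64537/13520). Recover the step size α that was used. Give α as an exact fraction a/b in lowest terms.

α = 1/20

F_att = 3/4·(g−p) = 3/4·(-2,6) = (-1.5000,4.5000)
o1: d²=26 ≤ ρ²=31; F_rep = 3·(5,-1)/26² = (0.0222,-0.0044)
o2: d²=13 ≤ ρ²=31; F_rep = 3·(-3,2)/13² = (-0.0533,0.0355)
o3: d²=89 > ρ²=31 → inactive
o4: d²=100 > ρ²=31 → inactive
F = F_att + ΣF_rep = (-1.5311,4.5311)
Δp = p'−p = (-0.0766,0.2266); α = Δx/Fx = (-207/2704) / (-1035/676) = 1/20
check: Δy/Fy = (3063/13520) / (3063/676) = 1/20 ✓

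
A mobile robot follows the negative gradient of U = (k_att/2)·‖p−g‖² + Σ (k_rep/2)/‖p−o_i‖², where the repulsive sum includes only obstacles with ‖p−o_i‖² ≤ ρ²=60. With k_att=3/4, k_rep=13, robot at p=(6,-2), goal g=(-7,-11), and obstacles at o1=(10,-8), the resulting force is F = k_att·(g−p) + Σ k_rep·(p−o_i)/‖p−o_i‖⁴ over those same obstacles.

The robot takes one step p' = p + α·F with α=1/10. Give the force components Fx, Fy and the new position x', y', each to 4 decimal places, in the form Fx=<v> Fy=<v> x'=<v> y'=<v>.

Fx=-9.7692 Fy=-6.7212 x'=5.0231 y'=-2.6721

F_att = 3/4·(g−p) = 3/4·(-13,-9) = (-9.7500,-6.7500)
o1: d²=52 ≤ ρ²=60; F_rep = 13·(-4,6)/52² = (-0.0192,0.0288)
F = F_att + ΣF_rep = (-9.7692,-6.7212)
p' = p + 1/10·F = (5.0231,-2.6721)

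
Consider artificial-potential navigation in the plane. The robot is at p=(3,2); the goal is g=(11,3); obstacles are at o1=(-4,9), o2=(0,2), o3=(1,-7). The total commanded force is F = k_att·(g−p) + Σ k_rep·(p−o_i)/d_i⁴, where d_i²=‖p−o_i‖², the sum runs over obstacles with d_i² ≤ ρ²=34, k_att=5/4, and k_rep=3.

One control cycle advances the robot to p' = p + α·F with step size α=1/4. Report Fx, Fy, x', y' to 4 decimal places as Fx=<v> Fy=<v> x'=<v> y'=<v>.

F_att = 5/4·(g−p) = 5/4·(8,1) = (10.0000,1.2500)
o1: d²=98 > ρ²=34 → inactive
o2: d²=9 ≤ ρ²=34; F_rep = 3·(3,0)/9² = (0.1111,0.0000)
o3: d²=85 > ρ²=34 → inactive
F = F_att + ΣF_rep = (10.1111,1.2500)
p' = p + 1/4·F = (5.5278,2.3125)

Fx=10.1111 Fy=1.2500 x'=5.5278 y'=2.3125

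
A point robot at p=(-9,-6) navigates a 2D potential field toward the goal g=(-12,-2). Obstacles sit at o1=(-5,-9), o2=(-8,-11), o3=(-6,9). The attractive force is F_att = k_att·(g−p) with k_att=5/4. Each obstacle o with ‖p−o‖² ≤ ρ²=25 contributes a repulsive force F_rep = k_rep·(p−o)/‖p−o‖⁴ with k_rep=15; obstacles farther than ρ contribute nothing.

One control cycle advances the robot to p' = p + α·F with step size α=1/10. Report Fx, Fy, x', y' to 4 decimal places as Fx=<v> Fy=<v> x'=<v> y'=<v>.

F_att = 5/4·(g−p) = 5/4·(-3,4) = (-3.7500,5.0000)
o1: d²=25 ≤ ρ²=25; F_rep = 15·(-4,3)/25² = (-0.0960,0.0720)
o2: d²=26 > ρ²=25 → inactive
o3: d²=234 > ρ²=25 → inactive
F = F_att + ΣF_rep = (-3.8460,5.0720)
p' = p + 1/10·F = (-9.3846,-5.4928)

Fx=-3.8460 Fy=5.0720 x'=-9.3846 y'=-5.4928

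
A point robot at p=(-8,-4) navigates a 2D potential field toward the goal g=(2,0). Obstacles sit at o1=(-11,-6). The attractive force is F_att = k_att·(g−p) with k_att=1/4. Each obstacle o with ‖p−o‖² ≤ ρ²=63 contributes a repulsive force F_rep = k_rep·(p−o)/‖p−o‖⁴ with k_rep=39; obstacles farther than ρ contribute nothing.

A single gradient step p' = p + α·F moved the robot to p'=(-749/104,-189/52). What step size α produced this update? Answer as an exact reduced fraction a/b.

F_att = 1/4·(g−p) = 1/4·(10,4) = (2.5000,1.0000)
o1: d²=13 ≤ ρ²=63; F_rep = 39·(3,2)/13² = (0.6923,0.4615)
F = F_att + ΣF_rep = (3.1923,1.4615)
Δp = p'−p = (0.7981,0.3654); α = Δx/Fx = (83/104) / (83/26) = 1/4
check: Δy/Fy = (19/52) / (19/13) = 1/4 ✓

α = 1/4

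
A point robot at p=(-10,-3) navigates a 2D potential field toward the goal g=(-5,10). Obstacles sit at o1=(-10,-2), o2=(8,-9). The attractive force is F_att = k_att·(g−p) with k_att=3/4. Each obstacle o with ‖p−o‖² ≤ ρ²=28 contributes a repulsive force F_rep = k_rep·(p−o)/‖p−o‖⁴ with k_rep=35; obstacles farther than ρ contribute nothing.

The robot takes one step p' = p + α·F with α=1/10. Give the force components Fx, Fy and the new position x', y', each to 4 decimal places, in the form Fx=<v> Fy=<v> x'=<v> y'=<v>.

F_att = 3/4·(g−p) = 3/4·(5,13) = (3.7500,9.7500)
o1: d²=1 ≤ ρ²=28; F_rep = 35·(0,-1)/1² = (0.0000,-35.0000)
o2: d²=360 > ρ²=28 → inactive
F = F_att + ΣF_rep = (3.7500,-25.2500)
p' = p + 1/10·F = (-9.6250,-5.5250)

Fx=3.7500 Fy=-25.2500 x'=-9.6250 y'=-5.5250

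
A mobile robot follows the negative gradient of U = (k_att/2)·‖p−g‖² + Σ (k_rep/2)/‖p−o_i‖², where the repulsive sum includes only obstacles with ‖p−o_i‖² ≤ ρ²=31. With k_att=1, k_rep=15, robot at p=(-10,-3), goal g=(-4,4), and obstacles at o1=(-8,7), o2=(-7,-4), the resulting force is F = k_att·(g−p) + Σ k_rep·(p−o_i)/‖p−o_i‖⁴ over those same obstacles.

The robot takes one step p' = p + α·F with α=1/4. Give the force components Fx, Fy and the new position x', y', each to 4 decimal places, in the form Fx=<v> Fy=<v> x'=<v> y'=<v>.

Fx=5.5500 Fy=7.1500 x'=-8.6125 y'=-1.2125

F_att = 1·(g−p) = 1·(6,7) = (6.0000,7.0000)
o1: d²=104 > ρ²=31 → inactive
o2: d²=10 ≤ ρ²=31; F_rep = 15·(-3,1)/10² = (-0.4500,0.1500)
F = F_att + ΣF_rep = (5.5500,7.1500)
p' = p + 1/4·F = (-8.6125,-1.2125)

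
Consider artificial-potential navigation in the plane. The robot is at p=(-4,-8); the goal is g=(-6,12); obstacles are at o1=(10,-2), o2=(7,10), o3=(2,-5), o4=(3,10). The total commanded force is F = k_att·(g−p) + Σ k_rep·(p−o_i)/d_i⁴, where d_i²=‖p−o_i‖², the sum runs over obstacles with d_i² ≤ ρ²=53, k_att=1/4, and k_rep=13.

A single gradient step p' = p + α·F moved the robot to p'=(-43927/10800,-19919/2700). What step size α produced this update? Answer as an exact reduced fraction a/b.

F_att = 1/4·(g−p) = 1/4·(-2,20) = (-0.5000,5.0000)
o1: d²=232 > ρ²=53 → inactive
o2: d²=445 > ρ²=53 → inactive
o3: d²=45 ≤ ρ²=53; F_rep = 13·(-6,-3)/45² = (-0.0385,-0.0193)
o4: d²=373 > ρ²=53 → inactive
F = F_att + ΣF_rep = (-0.5385,4.9807)
Δp = p'−p = (-0.0673,0.6226); α = Δx/Fx = (-727/10800) / (-727/1350) = 1/8
check: Δy/Fy = (1681/2700) / (3362/675) = 1/8 ✓

α = 1/8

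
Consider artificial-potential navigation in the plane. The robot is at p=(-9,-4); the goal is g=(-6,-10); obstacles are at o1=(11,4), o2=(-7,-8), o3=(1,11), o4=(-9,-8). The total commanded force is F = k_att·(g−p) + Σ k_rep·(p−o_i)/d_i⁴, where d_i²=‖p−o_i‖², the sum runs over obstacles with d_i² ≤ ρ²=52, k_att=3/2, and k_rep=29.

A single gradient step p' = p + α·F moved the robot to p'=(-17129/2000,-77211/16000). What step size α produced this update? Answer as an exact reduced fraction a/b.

α = 1/10

F_att = 3/2·(g−p) = 3/2·(3,-6) = (4.5000,-9.0000)
o1: d²=464 > ρ²=52 → inactive
o2: d²=20 ≤ ρ²=52; F_rep = 29·(-2,4)/20² = (-0.1450,0.2900)
o3: d²=325 > ρ²=52 → inactive
o4: d²=16 ≤ ρ²=52; F_rep = 29·(0,4)/16² = (0.0000,0.4531)
F = F_att + ΣF_rep = (4.3550,-8.2569)
Δp = p'−p = (0.4355,-0.8257); α = Δx/Fx = (871/2000) / (871/200) = 1/10
check: Δy/Fy = (-13211/16000) / (-13211/1600) = 1/10 ✓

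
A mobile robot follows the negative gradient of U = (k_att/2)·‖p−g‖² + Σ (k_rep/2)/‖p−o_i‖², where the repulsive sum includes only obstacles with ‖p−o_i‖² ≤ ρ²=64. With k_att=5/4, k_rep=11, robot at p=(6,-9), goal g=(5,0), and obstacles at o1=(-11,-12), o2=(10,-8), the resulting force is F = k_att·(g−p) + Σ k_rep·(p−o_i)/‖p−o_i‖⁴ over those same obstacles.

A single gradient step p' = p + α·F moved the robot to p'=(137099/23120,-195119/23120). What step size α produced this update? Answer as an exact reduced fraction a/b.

α = 1/20

F_att = 5/4·(g−p) = 5/4·(-1,9) = (-1.2500,11.2500)
o1: d²=298 > ρ²=64 → inactive
o2: d²=17 ≤ ρ²=64; F_rep = 11·(-4,-1)/17² = (-0.1522,-0.0381)
F = F_att + ΣF_rep = (-1.4022,11.2119)
Δp = p'−p = (-0.0701,0.5606); α = Δx/Fx = (-1621/23120) / (-1621/1156) = 1/20
check: Δy/Fy = (12961/23120) / (12961/1156) = 1/20 ✓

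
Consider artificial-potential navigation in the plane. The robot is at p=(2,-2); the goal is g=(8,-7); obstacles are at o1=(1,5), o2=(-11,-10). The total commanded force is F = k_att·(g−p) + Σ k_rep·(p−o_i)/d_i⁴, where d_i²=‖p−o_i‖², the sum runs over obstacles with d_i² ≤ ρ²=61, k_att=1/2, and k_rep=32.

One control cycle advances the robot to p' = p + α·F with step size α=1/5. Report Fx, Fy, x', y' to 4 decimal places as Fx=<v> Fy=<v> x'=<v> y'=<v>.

F_att = 1/2·(g−p) = 1/2·(6,-5) = (3.0000,-2.5000)
o1: d²=50 ≤ ρ²=61; F_rep = 32·(1,-7)/50² = (0.0128,-0.0896)
o2: d²=233 > ρ²=61 → inactive
F = F_att + ΣF_rep = (3.0128,-2.5896)
p' = p + 1/5·F = (2.6026,-2.5179)

Fx=3.0128 Fy=-2.5896 x'=2.6026 y'=-2.5179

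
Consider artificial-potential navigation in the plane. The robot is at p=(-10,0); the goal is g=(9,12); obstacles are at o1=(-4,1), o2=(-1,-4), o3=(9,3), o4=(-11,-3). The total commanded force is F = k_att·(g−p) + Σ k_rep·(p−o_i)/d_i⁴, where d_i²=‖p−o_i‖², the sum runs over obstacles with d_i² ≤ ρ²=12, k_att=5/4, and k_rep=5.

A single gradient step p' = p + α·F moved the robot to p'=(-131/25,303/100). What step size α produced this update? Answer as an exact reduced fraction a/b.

α = 1/5

F_att = 5/4·(g−p) = 5/4·(19,12) = (23.7500,15.0000)
o1: d²=37 > ρ²=12 → inactive
o2: d²=97 > ρ²=12 → inactive
o3: d²=370 > ρ²=12 → inactive
o4: d²=10 ≤ ρ²=12; F_rep = 5·(1,3)/10² = (0.0500,0.1500)
F = F_att + ΣF_rep = (23.8000,15.1500)
Δp = p'−p = (4.7600,3.0300); α = Δx/Fx = (119/25) / (119/5) = 1/5
check: Δy/Fy = (303/100) / (303/20) = 1/5 ✓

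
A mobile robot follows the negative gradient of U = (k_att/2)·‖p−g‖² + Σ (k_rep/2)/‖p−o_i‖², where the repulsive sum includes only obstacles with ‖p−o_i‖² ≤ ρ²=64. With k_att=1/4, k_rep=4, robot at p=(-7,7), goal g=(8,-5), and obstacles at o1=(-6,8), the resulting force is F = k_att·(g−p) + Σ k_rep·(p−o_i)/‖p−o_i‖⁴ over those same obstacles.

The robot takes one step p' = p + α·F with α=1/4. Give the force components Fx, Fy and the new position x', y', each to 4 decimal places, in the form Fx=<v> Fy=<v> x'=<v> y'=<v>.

Fx=2.7500 Fy=-4.0000 x'=-6.3125 y'=6.0000

F_att = 1/4·(g−p) = 1/4·(15,-12) = (3.7500,-3.0000)
o1: d²=2 ≤ ρ²=64; F_rep = 4·(-1,-1)/2² = (-1.0000,-1.0000)
F = F_att + ΣF_rep = (2.7500,-4.0000)
p' = p + 1/4·F = (-6.3125,6.0000)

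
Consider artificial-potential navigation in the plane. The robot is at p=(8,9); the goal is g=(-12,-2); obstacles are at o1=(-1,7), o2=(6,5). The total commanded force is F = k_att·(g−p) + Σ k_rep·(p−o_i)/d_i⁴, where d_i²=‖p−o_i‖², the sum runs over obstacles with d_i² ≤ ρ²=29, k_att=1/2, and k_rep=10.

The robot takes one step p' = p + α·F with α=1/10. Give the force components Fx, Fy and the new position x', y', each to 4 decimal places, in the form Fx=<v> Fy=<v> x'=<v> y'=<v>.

Fx=-9.9500 Fy=-5.4000 x'=7.0050 y'=8.4600

F_att = 1/2·(g−p) = 1/2·(-20,-11) = (-10.0000,-5.5000)
o1: d²=85 > ρ²=29 → inactive
o2: d²=20 ≤ ρ²=29; F_rep = 10·(2,4)/20² = (0.0500,0.1000)
F = F_att + ΣF_rep = (-9.9500,-5.4000)
p' = p + 1/10·F = (7.0050,8.4600)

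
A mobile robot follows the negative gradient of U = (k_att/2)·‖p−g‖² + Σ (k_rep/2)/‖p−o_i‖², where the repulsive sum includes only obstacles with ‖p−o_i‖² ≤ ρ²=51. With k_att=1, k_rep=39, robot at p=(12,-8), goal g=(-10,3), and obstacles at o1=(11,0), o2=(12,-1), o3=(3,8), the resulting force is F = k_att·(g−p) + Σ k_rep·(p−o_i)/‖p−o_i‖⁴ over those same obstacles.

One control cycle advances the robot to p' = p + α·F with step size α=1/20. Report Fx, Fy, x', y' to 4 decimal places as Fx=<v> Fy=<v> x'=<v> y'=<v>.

F_att = 1·(g−p) = 1·(-22,11) = (-22.0000,11.0000)
o1: d²=65 > ρ²=51 → inactive
o2: d²=49 ≤ ρ²=51; F_rep = 39·(0,-7)/49² = (0.0000,-0.1137)
o3: d²=337 > ρ²=51 → inactive
F = F_att + ΣF_rep = (-22.0000,10.8863)
p' = p + 1/20·F = (10.9000,-7.4557)

Fx=-22.0000 Fy=10.8863 x'=10.9000 y'=-7.4557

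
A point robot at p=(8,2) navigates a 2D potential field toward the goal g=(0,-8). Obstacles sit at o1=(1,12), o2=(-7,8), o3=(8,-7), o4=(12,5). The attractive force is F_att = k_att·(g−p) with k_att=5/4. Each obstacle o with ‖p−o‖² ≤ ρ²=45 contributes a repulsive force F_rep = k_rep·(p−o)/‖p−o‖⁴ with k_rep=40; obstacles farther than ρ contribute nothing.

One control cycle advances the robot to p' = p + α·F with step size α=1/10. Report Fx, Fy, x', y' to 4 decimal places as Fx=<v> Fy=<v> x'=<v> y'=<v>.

Fx=-10.2560 Fy=-12.6920 x'=6.9744 y'=0.7308

F_att = 5/4·(g−p) = 5/4·(-8,-10) = (-10.0000,-12.5000)
o1: d²=149 > ρ²=45 → inactive
o2: d²=261 > ρ²=45 → inactive
o3: d²=81 > ρ²=45 → inactive
o4: d²=25 ≤ ρ²=45; F_rep = 40·(-4,-3)/25² = (-0.2560,-0.1920)
F = F_att + ΣF_rep = (-10.2560,-12.6920)
p' = p + 1/10·F = (6.9744,0.7308)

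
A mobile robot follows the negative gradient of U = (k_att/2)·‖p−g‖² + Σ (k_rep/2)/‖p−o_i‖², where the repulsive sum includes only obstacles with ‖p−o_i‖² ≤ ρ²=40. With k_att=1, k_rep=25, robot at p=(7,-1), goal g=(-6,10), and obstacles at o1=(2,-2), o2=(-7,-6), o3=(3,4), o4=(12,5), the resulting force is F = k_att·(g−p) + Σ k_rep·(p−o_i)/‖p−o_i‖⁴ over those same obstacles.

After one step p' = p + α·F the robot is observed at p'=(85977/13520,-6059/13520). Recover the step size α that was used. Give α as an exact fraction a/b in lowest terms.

α = 1/20

F_att = 1·(g−p) = 1·(-13,11) = (-13.0000,11.0000)
o1: d²=26 ≤ ρ²=40; F_rep = 25·(5,1)/26² = (0.1849,0.0370)
o2: d²=221 > ρ²=40 → inactive
o3: d²=41 > ρ²=40 → inactive
o4: d²=61 > ρ²=40 → inactive
F = F_att + ΣF_rep = (-12.8151,11.0370)
Δp = p'−p = (-0.6408,0.5518); α = Δx/Fx = (-8663/13520) / (-8663/676) = 1/20
check: Δy/Fy = (7461/13520) / (7461/676) = 1/20 ✓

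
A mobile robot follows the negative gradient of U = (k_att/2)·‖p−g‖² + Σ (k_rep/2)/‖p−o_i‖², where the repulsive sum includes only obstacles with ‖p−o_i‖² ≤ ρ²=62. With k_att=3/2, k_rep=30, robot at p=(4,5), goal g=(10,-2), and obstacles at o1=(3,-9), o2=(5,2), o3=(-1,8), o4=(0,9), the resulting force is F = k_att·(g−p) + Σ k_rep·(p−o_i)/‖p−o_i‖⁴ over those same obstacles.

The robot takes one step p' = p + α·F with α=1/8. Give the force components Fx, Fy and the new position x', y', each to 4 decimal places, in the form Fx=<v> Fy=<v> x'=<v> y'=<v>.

Fx=8.9469 Fy=-9.7950 x'=5.1184 y'=3.7756

F_att = 3/2·(g−p) = 3/2·(6,-7) = (9.0000,-10.5000)
o1: d²=197 > ρ²=62 → inactive
o2: d²=10 ≤ ρ²=62; F_rep = 30·(-1,3)/10² = (-0.3000,0.9000)
o3: d²=34 ≤ ρ²=62; F_rep = 30·(5,-3)/34² = (0.1298,-0.0779)
o4: d²=32 ≤ ρ²=62; F_rep = 30·(4,-4)/32² = (0.1172,-0.1172)
F = F_att + ΣF_rep = (8.9469,-9.7950)
p' = p + 1/8·F = (5.1184,3.7756)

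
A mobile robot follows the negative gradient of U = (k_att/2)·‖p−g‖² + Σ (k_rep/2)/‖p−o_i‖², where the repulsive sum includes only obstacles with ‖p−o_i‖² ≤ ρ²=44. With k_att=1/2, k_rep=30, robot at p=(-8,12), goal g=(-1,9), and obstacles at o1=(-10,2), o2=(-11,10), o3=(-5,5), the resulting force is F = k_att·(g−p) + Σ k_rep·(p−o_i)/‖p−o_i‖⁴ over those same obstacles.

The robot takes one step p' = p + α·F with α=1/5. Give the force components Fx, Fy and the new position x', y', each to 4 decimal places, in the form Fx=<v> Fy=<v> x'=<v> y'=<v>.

Fx=4.0325 Fy=-1.1450 x'=-7.1935 y'=11.7710

F_att = 1/2·(g−p) = 1/2·(7,-3) = (3.5000,-1.5000)
o1: d²=104 > ρ²=44 → inactive
o2: d²=13 ≤ ρ²=44; F_rep = 30·(3,2)/13² = (0.5325,0.3550)
o3: d²=58 > ρ²=44 → inactive
F = F_att + ΣF_rep = (4.0325,-1.1450)
p' = p + 1/5·F = (-7.1935,11.7710)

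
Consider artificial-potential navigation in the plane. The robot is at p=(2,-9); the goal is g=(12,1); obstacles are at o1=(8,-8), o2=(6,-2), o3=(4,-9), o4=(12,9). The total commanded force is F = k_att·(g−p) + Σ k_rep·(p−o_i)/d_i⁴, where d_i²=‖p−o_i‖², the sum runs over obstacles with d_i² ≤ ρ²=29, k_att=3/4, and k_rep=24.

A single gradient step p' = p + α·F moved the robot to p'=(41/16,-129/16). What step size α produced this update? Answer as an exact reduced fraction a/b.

F_att = 3/4·(g−p) = 3/4·(10,10) = (7.5000,7.5000)
o1: d²=37 > ρ²=29 → inactive
o2: d²=65 > ρ²=29 → inactive
o3: d²=4 ≤ ρ²=29; F_rep = 24·(-2,0)/4² = (-3.0000,0.0000)
o4: d²=424 > ρ²=29 → inactive
F = F_att + ΣF_rep = (4.5000,7.5000)
Δp = p'−p = (0.5625,0.9375); α = Δx/Fx = (9/16) / (9/2) = 1/8
check: Δy/Fy = (15/16) / (15/2) = 1/8 ✓

α = 1/8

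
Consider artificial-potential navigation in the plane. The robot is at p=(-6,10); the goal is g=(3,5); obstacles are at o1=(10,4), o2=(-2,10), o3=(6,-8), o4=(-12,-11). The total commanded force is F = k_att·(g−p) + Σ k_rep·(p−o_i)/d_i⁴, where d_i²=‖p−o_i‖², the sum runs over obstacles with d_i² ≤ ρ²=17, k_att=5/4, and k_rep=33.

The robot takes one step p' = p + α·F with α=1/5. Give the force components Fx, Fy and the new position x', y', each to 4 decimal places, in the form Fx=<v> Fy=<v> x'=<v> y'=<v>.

F_att = 5/4·(g−p) = 5/4·(9,-5) = (11.2500,-6.2500)
o1: d²=292 > ρ²=17 → inactive
o2: d²=16 ≤ ρ²=17; F_rep = 33·(-4,0)/16² = (-0.5156,0.0000)
o3: d²=468 > ρ²=17 → inactive
o4: d²=477 > ρ²=17 → inactive
F = F_att + ΣF_rep = (10.7344,-6.2500)
p' = p + 1/5·F = (-3.8531,8.7500)

Fx=10.7344 Fy=-6.2500 x'=-3.8531 y'=8.7500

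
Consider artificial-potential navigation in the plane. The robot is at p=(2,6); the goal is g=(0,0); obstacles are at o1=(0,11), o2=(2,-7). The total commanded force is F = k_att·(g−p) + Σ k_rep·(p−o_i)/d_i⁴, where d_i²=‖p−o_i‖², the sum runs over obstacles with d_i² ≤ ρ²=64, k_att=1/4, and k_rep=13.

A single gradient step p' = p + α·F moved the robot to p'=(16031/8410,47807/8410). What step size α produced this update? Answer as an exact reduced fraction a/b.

α = 1/5

F_att = 1/4·(g−p) = 1/4·(-2,-6) = (-0.5000,-1.5000)
o1: d²=29 ≤ ρ²=64; F_rep = 13·(2,-5)/29² = (0.0309,-0.0773)
o2: d²=169 > ρ²=64 → inactive
F = F_att + ΣF_rep = (-0.4691,-1.5773)
Δp = p'−p = (-0.0938,-0.3155); α = Δx/Fx = (-789/8410) / (-789/1682) = 1/5
check: Δy/Fy = (-2653/8410) / (-2653/1682) = 1/5 ✓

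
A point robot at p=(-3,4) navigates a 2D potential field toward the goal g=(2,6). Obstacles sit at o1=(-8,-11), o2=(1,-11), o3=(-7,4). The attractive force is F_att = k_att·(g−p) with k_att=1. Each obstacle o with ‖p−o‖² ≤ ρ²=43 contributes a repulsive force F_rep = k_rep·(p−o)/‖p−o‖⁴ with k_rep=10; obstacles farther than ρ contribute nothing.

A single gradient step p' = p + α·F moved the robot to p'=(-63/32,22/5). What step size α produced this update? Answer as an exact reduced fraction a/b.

F_att = 1·(g−p) = 1·(5,2) = (5.0000,2.0000)
o1: d²=250 > ρ²=43 → inactive
o2: d²=241 > ρ²=43 → inactive
o3: d²=16 ≤ ρ²=43; F_rep = 10·(4,0)/16² = (0.1562,0.0000)
F = F_att + ΣF_rep = (5.1562,2.0000)
Δp = p'−p = (1.0312,0.4000); α = Δx/Fx = (33/32) / (165/32) = 1/5
check: Δy/Fy = (2/5) / (2) = 1/5 ✓

α = 1/5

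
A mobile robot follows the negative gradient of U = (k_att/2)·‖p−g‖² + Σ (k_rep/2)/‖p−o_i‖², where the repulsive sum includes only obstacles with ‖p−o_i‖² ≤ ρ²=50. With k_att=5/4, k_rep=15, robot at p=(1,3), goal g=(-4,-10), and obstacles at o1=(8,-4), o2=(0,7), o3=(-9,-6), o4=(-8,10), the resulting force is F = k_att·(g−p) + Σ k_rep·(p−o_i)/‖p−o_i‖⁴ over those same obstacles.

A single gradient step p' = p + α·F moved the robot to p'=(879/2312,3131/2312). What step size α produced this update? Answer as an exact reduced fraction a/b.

α = 1/10

F_att = 5/4·(g−p) = 5/4·(-5,-13) = (-6.2500,-16.2500)
o1: d²=98 > ρ²=50 → inactive
o2: d²=17 ≤ ρ²=50; F_rep = 15·(1,-4)/17² = (0.0519,-0.2076)
o3: d²=181 > ρ²=50 → inactive
o4: d²=130 > ρ²=50 → inactive
F = F_att + ΣF_rep = (-6.1981,-16.4576)
Δp = p'−p = (-0.6198,-1.6458); α = Δx/Fx = (-1433/2312) / (-7165/1156) = 1/10
check: Δy/Fy = (-3805/2312) / (-19025/1156) = 1/10 ✓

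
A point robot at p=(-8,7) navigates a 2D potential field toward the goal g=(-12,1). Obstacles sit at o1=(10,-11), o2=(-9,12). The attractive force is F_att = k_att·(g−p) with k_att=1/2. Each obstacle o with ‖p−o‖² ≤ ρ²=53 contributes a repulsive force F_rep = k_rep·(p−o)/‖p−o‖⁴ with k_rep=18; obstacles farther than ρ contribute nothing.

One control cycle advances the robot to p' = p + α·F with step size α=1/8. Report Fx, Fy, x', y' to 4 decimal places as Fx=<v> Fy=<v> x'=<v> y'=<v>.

F_att = 1/2·(g−p) = 1/2·(-4,-6) = (-2.0000,-3.0000)
o1: d²=648 > ρ²=53 → inactive
o2: d²=26 ≤ ρ²=53; F_rep = 18·(1,-5)/26² = (0.0266,-0.1331)
F = F_att + ΣF_rep = (-1.9734,-3.1331)
p' = p + 1/8·F = (-8.2467,6.6084)

Fx=-1.9734 Fy=-3.1331 x'=-8.2467 y'=6.6084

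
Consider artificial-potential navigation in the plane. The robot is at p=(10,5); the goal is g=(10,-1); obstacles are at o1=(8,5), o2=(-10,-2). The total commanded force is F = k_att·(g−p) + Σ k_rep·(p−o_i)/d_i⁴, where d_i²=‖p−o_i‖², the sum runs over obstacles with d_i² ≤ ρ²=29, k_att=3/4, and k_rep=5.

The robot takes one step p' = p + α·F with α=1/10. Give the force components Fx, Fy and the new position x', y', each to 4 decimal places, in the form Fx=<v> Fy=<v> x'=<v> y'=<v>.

F_att = 3/4·(g−p) = 3/4·(0,-6) = (0.0000,-4.5000)
o1: d²=4 ≤ ρ²=29; F_rep = 5·(2,0)/4² = (0.6250,0.0000)
o2: d²=449 > ρ²=29 → inactive
F = F_att + ΣF_rep = (0.6250,-4.5000)
p' = p + 1/10·F = (10.0625,4.5500)

Fx=0.6250 Fy=-4.5000 x'=10.0625 y'=4.5500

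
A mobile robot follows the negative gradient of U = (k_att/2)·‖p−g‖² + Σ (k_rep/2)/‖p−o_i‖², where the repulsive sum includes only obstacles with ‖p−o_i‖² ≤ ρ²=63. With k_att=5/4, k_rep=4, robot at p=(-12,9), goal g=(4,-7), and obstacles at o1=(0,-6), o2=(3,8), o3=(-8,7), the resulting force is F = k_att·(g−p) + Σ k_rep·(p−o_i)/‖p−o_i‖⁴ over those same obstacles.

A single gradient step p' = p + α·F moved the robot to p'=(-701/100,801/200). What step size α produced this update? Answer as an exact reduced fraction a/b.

α = 1/4

F_att = 5/4·(g−p) = 5/4·(16,-16) = (20.0000,-20.0000)
o1: d²=369 > ρ²=63 → inactive
o2: d²=226 > ρ²=63 → inactive
o3: d²=20 ≤ ρ²=63; F_rep = 4·(-4,2)/20² = (-0.0400,0.0200)
F = F_att + ΣF_rep = (19.9600,-19.9800)
Δp = p'−p = (4.9900,-4.9950); α = Δx/Fx = (499/100) / (499/25) = 1/4
check: Δy/Fy = (-999/200) / (-999/50) = 1/4 ✓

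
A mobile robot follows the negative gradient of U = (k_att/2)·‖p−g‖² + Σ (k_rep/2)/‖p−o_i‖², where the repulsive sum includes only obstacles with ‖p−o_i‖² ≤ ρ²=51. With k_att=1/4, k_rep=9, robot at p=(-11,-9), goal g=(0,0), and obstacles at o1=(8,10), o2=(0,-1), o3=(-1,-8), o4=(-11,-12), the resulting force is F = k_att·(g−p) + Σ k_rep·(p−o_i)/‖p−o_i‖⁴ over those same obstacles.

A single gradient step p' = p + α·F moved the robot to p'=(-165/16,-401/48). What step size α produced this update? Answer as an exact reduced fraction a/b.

α = 1/4

F_att = 1/4·(g−p) = 1/4·(11,9) = (2.7500,2.2500)
o1: d²=722 > ρ²=51 → inactive
o2: d²=185 > ρ²=51 → inactive
o3: d²=101 > ρ²=51 → inactive
o4: d²=9 ≤ ρ²=51; F_rep = 9·(0,3)/9² = (0.0000,0.3333)
F = F_att + ΣF_rep = (2.7500,2.5833)
Δp = p'−p = (0.6875,0.6458); α = Δx/Fx = (11/16) / (11/4) = 1/4
check: Δy/Fy = (31/48) / (31/12) = 1/4 ✓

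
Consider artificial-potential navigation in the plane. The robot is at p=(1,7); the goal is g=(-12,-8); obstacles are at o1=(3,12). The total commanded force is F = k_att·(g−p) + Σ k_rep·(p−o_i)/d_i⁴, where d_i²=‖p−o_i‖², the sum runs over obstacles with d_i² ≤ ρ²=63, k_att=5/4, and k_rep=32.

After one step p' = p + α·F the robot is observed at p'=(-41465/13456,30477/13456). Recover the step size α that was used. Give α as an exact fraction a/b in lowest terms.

α = 1/4

F_att = 5/4·(g−p) = 5/4·(-13,-15) = (-16.2500,-18.7500)
o1: d²=29 ≤ ρ²=63; F_rep = 32·(-2,-5)/29² = (-0.0761,-0.1902)
F = F_att + ΣF_rep = (-16.3261,-18.9402)
Δp = p'−p = (-4.0815,-4.7351); α = Δx/Fx = (-54921/13456) / (-54921/3364) = 1/4
check: Δy/Fy = (-63715/13456) / (-63715/3364) = 1/4 ✓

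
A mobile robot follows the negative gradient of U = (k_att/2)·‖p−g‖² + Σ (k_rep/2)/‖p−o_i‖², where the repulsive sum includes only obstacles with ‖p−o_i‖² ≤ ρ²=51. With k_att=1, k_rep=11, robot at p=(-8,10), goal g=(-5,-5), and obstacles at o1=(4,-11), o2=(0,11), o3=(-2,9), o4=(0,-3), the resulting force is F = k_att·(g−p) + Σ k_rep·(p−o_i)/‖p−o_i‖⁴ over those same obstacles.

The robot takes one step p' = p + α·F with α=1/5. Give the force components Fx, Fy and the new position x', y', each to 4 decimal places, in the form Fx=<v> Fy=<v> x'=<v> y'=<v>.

Fx=2.9518 Fy=-14.9920 x'=-7.4096 y'=7.0016

F_att = 1·(g−p) = 1·(3,-15) = (3.0000,-15.0000)
o1: d²=585 > ρ²=51 → inactive
o2: d²=65 > ρ²=51 → inactive
o3: d²=37 ≤ ρ²=51; F_rep = 11·(-6,1)/37² = (-0.0482,0.0080)
o4: d²=233 > ρ²=51 → inactive
F = F_att + ΣF_rep = (2.9518,-14.9920)
p' = p + 1/5·F = (-7.4096,7.0016)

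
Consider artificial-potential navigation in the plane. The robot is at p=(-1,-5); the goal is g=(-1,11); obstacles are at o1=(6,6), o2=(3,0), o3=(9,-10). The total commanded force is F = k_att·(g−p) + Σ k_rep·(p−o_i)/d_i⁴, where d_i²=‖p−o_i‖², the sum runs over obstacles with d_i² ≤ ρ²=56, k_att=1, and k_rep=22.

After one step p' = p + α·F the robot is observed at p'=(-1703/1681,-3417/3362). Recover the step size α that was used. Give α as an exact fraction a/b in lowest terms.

F_att = 1·(g−p) = 1·(0,16) = (0.0000,16.0000)
o1: d²=170 > ρ²=56 → inactive
o2: d²=41 ≤ ρ²=56; F_rep = 22·(-4,-5)/41² = (-0.0523,-0.0654)
o3: d²=125 > ρ²=56 → inactive
F = F_att + ΣF_rep = (-0.0523,15.9346)
Δp = p'−p = (-0.0131,3.9836); α = Δx/Fx = (-22/1681) / (-88/1681) = 1/4
check: Δy/Fy = (13393/3362) / (26786/1681) = 1/4 ✓

α = 1/4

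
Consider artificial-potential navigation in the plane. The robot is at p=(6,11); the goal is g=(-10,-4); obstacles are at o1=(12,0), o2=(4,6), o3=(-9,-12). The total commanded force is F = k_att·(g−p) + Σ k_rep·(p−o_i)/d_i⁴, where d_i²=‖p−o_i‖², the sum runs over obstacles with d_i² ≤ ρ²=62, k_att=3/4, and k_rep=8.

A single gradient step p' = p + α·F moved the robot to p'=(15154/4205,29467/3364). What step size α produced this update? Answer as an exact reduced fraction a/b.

α = 1/5

F_att = 3/4·(g−p) = 3/4·(-16,-15) = (-12.0000,-11.2500)
o1: d²=157 > ρ²=62 → inactive
o2: d²=29 ≤ ρ²=62; F_rep = 8·(2,5)/29² = (0.0190,0.0476)
o3: d²=754 > ρ²=62 → inactive
F = F_att + ΣF_rep = (-11.9810,-11.2024)
Δp = p'−p = (-2.3962,-2.2405); α = Δx/Fx = (-10076/4205) / (-10076/841) = 1/5
check: Δy/Fy = (-7537/3364) / (-37685/3364) = 1/5 ✓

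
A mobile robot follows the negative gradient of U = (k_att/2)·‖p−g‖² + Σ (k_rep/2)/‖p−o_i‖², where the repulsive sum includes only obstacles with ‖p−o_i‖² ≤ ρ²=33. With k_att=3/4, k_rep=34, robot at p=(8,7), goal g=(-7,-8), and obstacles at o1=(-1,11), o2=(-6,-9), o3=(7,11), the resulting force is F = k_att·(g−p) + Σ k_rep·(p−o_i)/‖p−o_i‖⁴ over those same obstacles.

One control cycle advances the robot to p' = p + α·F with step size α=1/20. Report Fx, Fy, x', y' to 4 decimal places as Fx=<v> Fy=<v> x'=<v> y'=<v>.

Fx=-11.1324 Fy=-11.7206 x'=7.4434 y'=6.4140

F_att = 3/4·(g−p) = 3/4·(-15,-15) = (-11.2500,-11.2500)
o1: d²=97 > ρ²=33 → inactive
o2: d²=452 > ρ²=33 → inactive
o3: d²=17 ≤ ρ²=33; F_rep = 34·(1,-4)/17² = (0.1176,-0.4706)
F = F_att + ΣF_rep = (-11.1324,-11.7206)
p' = p + 1/20·F = (7.4434,6.4140)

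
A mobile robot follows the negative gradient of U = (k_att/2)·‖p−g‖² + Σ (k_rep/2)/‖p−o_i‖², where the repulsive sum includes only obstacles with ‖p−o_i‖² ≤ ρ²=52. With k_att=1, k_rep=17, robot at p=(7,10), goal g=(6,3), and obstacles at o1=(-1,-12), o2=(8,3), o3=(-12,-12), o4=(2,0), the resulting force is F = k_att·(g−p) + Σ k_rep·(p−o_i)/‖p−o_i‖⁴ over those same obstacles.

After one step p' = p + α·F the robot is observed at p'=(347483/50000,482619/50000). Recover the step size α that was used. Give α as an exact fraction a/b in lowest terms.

α = 1/20

F_att = 1·(g−p) = 1·(-1,-7) = (-1.0000,-7.0000)
o1: d²=548 > ρ²=52 → inactive
o2: d²=50 ≤ ρ²=52; F_rep = 17·(-1,7)/50² = (-0.0068,0.0476)
o3: d²=845 > ρ²=52 → inactive
o4: d²=125 > ρ²=52 → inactive
F = F_att + ΣF_rep = (-1.0068,-6.9524)
Δp = p'−p = (-0.0503,-0.3476); α = Δx/Fx = (-2517/50000) / (-2517/2500) = 1/20
check: Δy/Fy = (-17381/50000) / (-17381/2500) = 1/20 ✓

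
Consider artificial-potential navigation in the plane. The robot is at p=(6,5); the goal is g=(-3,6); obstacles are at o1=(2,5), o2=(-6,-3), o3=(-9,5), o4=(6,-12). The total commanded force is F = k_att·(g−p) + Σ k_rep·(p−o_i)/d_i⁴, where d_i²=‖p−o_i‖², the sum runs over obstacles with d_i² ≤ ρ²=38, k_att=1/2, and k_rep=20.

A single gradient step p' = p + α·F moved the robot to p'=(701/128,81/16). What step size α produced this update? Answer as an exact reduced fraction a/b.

α = 1/8

F_att = 1/2·(g−p) = 1/2·(-9,1) = (-4.5000,0.5000)
o1: d²=16 ≤ ρ²=38; F_rep = 20·(4,0)/16² = (0.3125,0.0000)
o2: d²=208 > ρ²=38 → inactive
o3: d²=225 > ρ²=38 → inactive
o4: d²=289 > ρ²=38 → inactive
F = F_att + ΣF_rep = (-4.1875,0.5000)
Δp = p'−p = (-0.5234,0.0625); α = Δx/Fx = (-67/128) / (-67/16) = 1/8
check: Δy/Fy = (1/16) / (1/2) = 1/8 ✓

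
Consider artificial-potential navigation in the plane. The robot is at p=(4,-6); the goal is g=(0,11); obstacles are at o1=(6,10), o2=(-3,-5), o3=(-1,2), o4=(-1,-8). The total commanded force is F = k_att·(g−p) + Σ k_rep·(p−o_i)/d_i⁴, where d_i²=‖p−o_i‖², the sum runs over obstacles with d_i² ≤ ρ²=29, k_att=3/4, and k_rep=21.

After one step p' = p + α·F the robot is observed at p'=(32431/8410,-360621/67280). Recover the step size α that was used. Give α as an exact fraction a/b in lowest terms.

F_att = 3/4·(g−p) = 3/4·(-4,17) = (-3.0000,12.7500)
o1: d²=260 > ρ²=29 → inactive
o2: d²=50 > ρ²=29 → inactive
o3: d²=89 > ρ²=29 → inactive
o4: d²=29 ≤ ρ²=29; F_rep = 21·(5,2)/29² = (0.1249,0.0499)
F = F_att + ΣF_rep = (-2.8751,12.7999)
Δp = p'−p = (-0.1438,0.6400); α = Δx/Fx = (-1209/8410) / (-2418/841) = 1/20
check: Δy/Fy = (43059/67280) / (43059/3364) = 1/20 ✓

α = 1/20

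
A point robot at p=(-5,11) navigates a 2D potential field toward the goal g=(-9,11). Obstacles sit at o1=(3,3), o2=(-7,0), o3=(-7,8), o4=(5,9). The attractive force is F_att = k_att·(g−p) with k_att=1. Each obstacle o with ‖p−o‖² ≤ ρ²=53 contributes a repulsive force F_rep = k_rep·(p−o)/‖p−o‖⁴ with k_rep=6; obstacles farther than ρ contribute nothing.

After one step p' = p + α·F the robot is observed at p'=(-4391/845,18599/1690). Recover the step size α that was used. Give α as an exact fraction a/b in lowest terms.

F_att = 1·(g−p) = 1·(-4,0) = (-4.0000,0.0000)
o1: d²=128 > ρ²=53 → inactive
o2: d²=125 > ρ²=53 → inactive
o3: d²=13 ≤ ρ²=53; F_rep = 6·(2,3)/13² = (0.0710,0.1065)
o4: d²=104 > ρ²=53 → inactive
F = F_att + ΣF_rep = (-3.9290,0.1065)
Δp = p'−p = (-0.1964,0.0053); α = Δx/Fx = (-166/845) / (-664/169) = 1/20
check: Δy/Fy = (9/1690) / (18/169) = 1/20 ✓

α = 1/20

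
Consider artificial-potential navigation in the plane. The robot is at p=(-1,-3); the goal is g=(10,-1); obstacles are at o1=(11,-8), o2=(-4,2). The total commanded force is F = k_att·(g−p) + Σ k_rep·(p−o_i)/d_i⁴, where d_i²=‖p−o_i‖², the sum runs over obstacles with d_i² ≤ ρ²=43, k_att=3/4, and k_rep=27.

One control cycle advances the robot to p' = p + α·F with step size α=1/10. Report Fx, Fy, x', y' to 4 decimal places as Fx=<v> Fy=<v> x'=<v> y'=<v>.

Fx=8.3201 Fy=1.3832 x'=-0.1680 y'=-2.8617

F_att = 3/4·(g−p) = 3/4·(11,2) = (8.2500,1.5000)
o1: d²=169 > ρ²=43 → inactive
o2: d²=34 ≤ ρ²=43; F_rep = 27·(3,-5)/34² = (0.0701,-0.1168)
F = F_att + ΣF_rep = (8.3201,1.3832)
p' = p + 1/10·F = (-0.1680,-2.8617)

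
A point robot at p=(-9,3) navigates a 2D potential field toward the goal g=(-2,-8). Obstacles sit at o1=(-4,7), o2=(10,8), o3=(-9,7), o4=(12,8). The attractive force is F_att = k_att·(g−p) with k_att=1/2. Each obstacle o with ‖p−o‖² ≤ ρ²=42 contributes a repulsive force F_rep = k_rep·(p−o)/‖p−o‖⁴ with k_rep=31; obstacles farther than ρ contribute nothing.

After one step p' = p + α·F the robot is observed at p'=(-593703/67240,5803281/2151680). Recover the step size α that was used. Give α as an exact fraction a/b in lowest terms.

F_att = 1/2·(g−p) = 1/2·(7,-11) = (3.5000,-5.5000)
o1: d²=41 ≤ ρ²=42; F_rep = 31·(-5,-4)/41² = (-0.0922,-0.0738)
o2: d²=386 > ρ²=42 → inactive
o3: d²=16 ≤ ρ²=42; F_rep = 31·(0,-4)/16² = (0.0000,-0.4844)
o4: d²=466 > ρ²=42 → inactive
F = F_att + ΣF_rep = (3.4078,-6.0581)
Δp = p'−p = (0.1704,-0.3029); α = Δx/Fx = (11457/67240) / (11457/3362) = 1/20
check: Δy/Fy = (-651759/2151680) / (-651759/107584) = 1/20 ✓

α = 1/20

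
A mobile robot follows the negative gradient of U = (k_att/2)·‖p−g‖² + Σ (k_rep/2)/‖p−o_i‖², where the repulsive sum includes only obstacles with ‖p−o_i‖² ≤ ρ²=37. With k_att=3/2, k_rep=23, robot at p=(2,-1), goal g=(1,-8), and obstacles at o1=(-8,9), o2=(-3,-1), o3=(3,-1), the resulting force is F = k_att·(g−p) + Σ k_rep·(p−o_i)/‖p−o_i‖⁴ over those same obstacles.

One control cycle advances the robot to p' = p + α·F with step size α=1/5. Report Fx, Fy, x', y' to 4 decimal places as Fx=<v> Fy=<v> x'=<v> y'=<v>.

F_att = 3/2·(g−p) = 3/2·(-1,-7) = (-1.5000,-10.5000)
o1: d²=200 > ρ²=37 → inactive
o2: d²=25 ≤ ρ²=37; F_rep = 23·(5,0)/25² = (0.1840,0.0000)
o3: d²=1 ≤ ρ²=37; F_rep = 23·(-1,0)/1² = (-23.0000,0.0000)
F = F_att + ΣF_rep = (-24.3160,-10.5000)
p' = p + 1/5·F = (-2.8632,-3.1000)

Fx=-24.3160 Fy=-10.5000 x'=-2.8632 y'=-3.1000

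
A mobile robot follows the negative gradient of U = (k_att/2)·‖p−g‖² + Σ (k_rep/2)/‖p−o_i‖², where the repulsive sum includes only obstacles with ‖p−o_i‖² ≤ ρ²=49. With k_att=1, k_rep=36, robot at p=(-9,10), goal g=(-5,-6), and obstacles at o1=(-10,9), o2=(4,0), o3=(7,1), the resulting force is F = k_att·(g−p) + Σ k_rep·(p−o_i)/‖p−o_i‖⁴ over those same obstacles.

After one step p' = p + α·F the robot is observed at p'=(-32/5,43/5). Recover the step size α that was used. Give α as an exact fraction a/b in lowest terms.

α = 1/5

F_att = 1·(g−p) = 1·(4,-16) = (4.0000,-16.0000)
o1: d²=2 ≤ ρ²=49; F_rep = 36·(1,1)/2² = (9.0000,9.0000)
o2: d²=269 > ρ²=49 → inactive
o3: d²=337 > ρ²=49 → inactive
F = F_att + ΣF_rep = (13.0000,-7.0000)
Δp = p'−p = (2.6000,-1.4000); α = Δx/Fx = (13/5) / (13) = 1/5
check: Δy/Fy = (-7/5) / (-7) = 1/5 ✓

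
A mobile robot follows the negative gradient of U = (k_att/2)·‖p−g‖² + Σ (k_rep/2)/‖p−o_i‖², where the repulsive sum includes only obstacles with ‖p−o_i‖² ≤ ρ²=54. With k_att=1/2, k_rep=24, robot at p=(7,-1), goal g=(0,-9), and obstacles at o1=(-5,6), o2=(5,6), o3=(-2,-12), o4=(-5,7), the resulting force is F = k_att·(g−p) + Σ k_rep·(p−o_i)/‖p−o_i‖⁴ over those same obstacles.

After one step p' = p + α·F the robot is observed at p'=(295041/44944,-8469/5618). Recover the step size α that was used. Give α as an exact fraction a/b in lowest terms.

F_att = 1/2·(g−p) = 1/2·(-7,-8) = (-3.5000,-4.0000)
o1: d²=193 > ρ²=54 → inactive
o2: d²=53 ≤ ρ²=54; F_rep = 24·(2,-7)/53² = (0.0171,-0.0598)
o3: d²=202 > ρ²=54 → inactive
o4: d²=208 > ρ²=54 → inactive
F = F_att + ΣF_rep = (-3.4829,-4.0598)
Δp = p'−p = (-0.4354,-0.5075); α = Δx/Fx = (-19567/44944) / (-19567/5618) = 1/8
check: Δy/Fy = (-2851/5618) / (-11404/2809) = 1/8 ✓

α = 1/8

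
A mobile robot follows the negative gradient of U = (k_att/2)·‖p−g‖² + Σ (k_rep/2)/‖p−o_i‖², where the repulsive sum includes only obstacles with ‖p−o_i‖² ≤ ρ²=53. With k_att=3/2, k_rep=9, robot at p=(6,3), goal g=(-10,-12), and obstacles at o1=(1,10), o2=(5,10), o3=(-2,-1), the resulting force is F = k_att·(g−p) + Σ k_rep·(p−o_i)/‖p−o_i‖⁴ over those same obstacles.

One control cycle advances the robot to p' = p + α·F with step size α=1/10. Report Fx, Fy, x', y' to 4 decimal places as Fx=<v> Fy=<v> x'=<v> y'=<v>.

F_att = 3/2·(g−p) = 3/2·(-16,-15) = (-24.0000,-22.5000)
o1: d²=74 > ρ²=53 → inactive
o2: d²=50 ≤ ρ²=53; F_rep = 9·(1,-7)/50² = (0.0036,-0.0252)
o3: d²=80 > ρ²=53 → inactive
F = F_att + ΣF_rep = (-23.9964,-22.5252)
p' = p + 1/10·F = (3.6004,0.7475)

Fx=-23.9964 Fy=-22.5252 x'=3.6004 y'=0.7475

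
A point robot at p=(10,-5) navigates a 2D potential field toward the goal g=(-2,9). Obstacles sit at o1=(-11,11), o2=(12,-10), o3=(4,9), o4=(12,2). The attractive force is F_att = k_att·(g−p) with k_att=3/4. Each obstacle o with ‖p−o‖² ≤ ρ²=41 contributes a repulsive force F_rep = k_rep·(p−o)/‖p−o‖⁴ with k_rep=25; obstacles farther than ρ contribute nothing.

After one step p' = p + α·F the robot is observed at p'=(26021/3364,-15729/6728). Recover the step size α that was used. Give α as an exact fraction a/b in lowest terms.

α = 1/4

F_att = 3/4·(g−p) = 3/4·(-12,14) = (-9.0000,10.5000)
o1: d²=697 > ρ²=41 → inactive
o2: d²=29 ≤ ρ²=41; F_rep = 25·(-2,5)/29² = (-0.0595,0.1486)
o3: d²=232 > ρ²=41 → inactive
o4: d²=53 > ρ²=41 → inactive
F = F_att + ΣF_rep = (-9.0595,10.6486)
Δp = p'−p = (-2.2649,2.6622); α = Δx/Fx = (-7619/3364) / (-7619/841) = 1/4
check: Δy/Fy = (17911/6728) / (17911/1682) = 1/4 ✓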